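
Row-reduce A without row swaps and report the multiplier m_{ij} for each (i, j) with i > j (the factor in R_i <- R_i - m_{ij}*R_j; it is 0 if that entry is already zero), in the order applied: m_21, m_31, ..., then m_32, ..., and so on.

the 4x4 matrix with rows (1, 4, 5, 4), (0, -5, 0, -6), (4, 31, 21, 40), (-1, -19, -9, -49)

multipliers: 0, 4, -1, -3, 3, -4

Forward elimination:
R2: entry in column 1 is already 0 -> m_{21} = 0 (no row operation needed)
R3 <- R3 - (4)*R1:  [  0  15   1  24 ]
R4 <- R4 - (-1)*R1:  [   0  -15   -4  -45 ]
R3 <- R3 - (-3)*R2:  [ 0  0  1  6 ]
R4 <- R4 - (3)*R2:  [   0    0   -4  -27 ]
R4 <- R4 - (-4)*R3:  [  0   0   0  -3 ]
Multipliers (in order of application): m_{21} = 0, m_{31} = 4, m_{41} = -1, m_{32} = -3, m_{42} = 3, m_{43} = -4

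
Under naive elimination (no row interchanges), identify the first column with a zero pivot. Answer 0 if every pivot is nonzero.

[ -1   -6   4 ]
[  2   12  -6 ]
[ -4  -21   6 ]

Naive forward elimination:
R2 <- R2 - (-2)*R1:  [ 0  0  2 ]
R3 <- R3 - (4)*R1:  [   0    3  -10 ]
Matrix at this point:
[ -1  -6    4 ]
[  0   0    2 ]
[  0   3  -10 ]
Pivot entry (2,2) is zero but row 3 has 3 in column 2 -> naive elimination stops; a row interchange (e.g. R2 <-> R3) would be required here.

first zero-pivot column = 2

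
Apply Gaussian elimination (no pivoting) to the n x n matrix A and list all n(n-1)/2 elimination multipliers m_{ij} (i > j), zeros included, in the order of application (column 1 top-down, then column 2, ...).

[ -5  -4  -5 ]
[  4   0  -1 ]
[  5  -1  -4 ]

multipliers: -4/5, -1, 25/16

Forward elimination:
R2 <- R2 - (-4/5)*R1:  [     0  -16/5     -5 ]
R3 <- R3 - (-1)*R1:  [  0  -5  -9 ]
R3 <- R3 - (25/16)*R2:  [      0       0  -19/16 ]
Multipliers (in order of application): m_{21} = -4/5, m_{31} = -1, m_{32} = 25/16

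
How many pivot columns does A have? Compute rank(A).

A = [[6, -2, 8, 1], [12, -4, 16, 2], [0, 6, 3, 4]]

Row reduction:
R2 <- R2 - (2)*R1:  [ 0  0  0  0 ]
R2 <-> R3   (pivot in column 2 was zero)
[ 6  -2  8  1 ]
[ 0   6  3  4 ]
[ 0   0  0  0 ]
Row echelon form:
[ 6  -2  8  1 ]
[ 0   6  3  4 ]
[ 0   0  0  0 ]
Nonzero rows / pivot columns: 2

rank(A) = 2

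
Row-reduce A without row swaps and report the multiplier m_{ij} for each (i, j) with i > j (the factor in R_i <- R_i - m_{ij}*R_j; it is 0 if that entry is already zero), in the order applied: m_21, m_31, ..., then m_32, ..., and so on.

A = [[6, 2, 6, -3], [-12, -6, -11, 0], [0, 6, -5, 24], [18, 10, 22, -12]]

multipliers: -2, 0, 3, -3, -2, -3

Forward elimination:
R2 <- R2 - (-2)*R1:  [  0  -2   1  -6 ]
R3: entry in column 1 is already 0 -> m_{31} = 0 (no row operation needed)
R4 <- R4 - (3)*R1:  [  0   4   4  -3 ]
R3 <- R3 - (-3)*R2:  [  0   0  -2   6 ]
R4 <- R4 - (-2)*R2:  [   0    0    6  -15 ]
R4 <- R4 - (-3)*R3:  [ 0  0  0  3 ]
Multipliers (in order of application): m_{21} = -2, m_{31} = 0, m_{41} = 3, m_{32} = -3, m_{42} = -2, m_{43} = -3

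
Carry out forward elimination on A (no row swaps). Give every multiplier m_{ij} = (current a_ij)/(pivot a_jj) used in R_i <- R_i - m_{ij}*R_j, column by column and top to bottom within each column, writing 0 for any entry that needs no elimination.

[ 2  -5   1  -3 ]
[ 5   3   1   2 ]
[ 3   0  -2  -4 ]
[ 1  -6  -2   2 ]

multipliers: 5/2, 3/2, 1/2, 15/31, -7/31, 44/43

Forward elimination:
R2 <- R2 - (5/2)*R1:  [    0  31/2  -3/2  19/2 ]
R3 <- R3 - (3/2)*R1:  [    0  15/2  -7/2   1/2 ]
R4 <- R4 - (1/2)*R1:  [    0  -7/2  -5/2   7/2 ]
R3 <- R3 - (15/31)*R2:  [       0        0   -86/31  -127/31 ]
R4 <- R4 - (-7/31)*R2:  [      0       0  -88/31  175/31 ]
R4 <- R4 - (44/43)*R3:  [      0       0       0  423/43 ]
Multipliers (in order of application): m_{21} = 5/2, m_{31} = 3/2, m_{41} = 1/2, m_{32} = 15/31, m_{42} = -7/31, m_{43} = 44/43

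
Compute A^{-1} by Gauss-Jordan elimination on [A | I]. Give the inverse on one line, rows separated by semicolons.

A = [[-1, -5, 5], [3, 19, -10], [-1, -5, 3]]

Gauss-Jordan on [A | I]:
R1 <- (1/-1)*R1:  [  1   5  -5  |  -1   0   0 ]
R2 <- R2 - (3)*R1:  [ 0  4  5  |  3  1  0 ]
R3 <- R3 - (-1)*R1:  [  0   0  -2  |  -1   0   1 ]
R2 <- (1/4)*R2:  [   0    1  5/4  |  3/4  1/4    0 ]
R1 <- R1 - (5)*R2:  [     1      0  -45/4  |  -19/4   -5/4      0 ]
R3 <- (1/-2)*R3:  [    0     0     1  |   1/2     0  -1/2 ]
R1 <- R1 - (-45/4)*R3:  [     1      0      0  |    7/8   -5/4  -45/8 ]
R2 <- R2 - (5/4)*R3:  [   0    1    0  |  1/8  1/4  5/8 ]
Right block of [I | A^{-1}] is the inverse:
[ 7/8  -5/4  -45/8 ]
[ 1/8   1/4    5/8 ]
[ 1/2     0   -1/2 ]

inverse = [7/8 -5/4 -45/8; 1/8 1/4 5/8; 1/2 0 -1/2]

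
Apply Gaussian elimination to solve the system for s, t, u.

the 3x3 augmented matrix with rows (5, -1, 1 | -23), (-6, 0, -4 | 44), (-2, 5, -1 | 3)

(-4, -2, -5)

Forward elimination on [A|b]:
R2 <- R2 - (-6/5)*R1:  [     0   -6/5  -14/5   82/5 ]
R3 <- R3 - (-2/5)*R1:  [     0   23/5   -3/5  -31/5 ]
R3 <- R3 - (-23/6)*R2:  [     0      0  -34/3  170/3 ]
Row echelon form:
[ 5    -1      1  |    -23 ]
[ 0  -6/5  -14/5  |   82/5 ]
[ 0     0  -34/3  |  170/3 ]
Back-substitution:
u = (170/3) / (-34/3) = -5
t = (82/5 - (-14/5)*(-5)) / (-6/5) = -2
s = (-23 - (-1)*(-2) - (1)*(-5)) / 5 = -4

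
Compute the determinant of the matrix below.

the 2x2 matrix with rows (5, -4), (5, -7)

det(A) = -15

Forward elimination:
R2 <- R2 - (1)*R1:  [  0  -3 ]
Upper-triangular form:
[ 5  -4 ]
[ 0  -3 ]
det(A) = (-1)^0 * (5) * (-3) = -15  (0 row swaps -> sign +1)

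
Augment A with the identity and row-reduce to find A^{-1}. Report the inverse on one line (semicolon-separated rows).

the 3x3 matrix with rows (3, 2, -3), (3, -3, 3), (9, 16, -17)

Gauss-Jordan on [A | I]:
R1 <- (1/3)*R1:  [   1  2/3   -1  |  1/3    0    0 ]
R2 <- R2 - (3)*R1:  [  0  -5   6  |  -1   1   0 ]
R3 <- R3 - (9)*R1:  [  0  10  -8  |  -3   0   1 ]
R2 <- (1/-5)*R2:  [    0     1  -6/5  |   1/5  -1/5     0 ]
R1 <- R1 - (2/3)*R2:  [    1     0  -1/5  |   1/5  2/15     0 ]
R3 <- R3 - (10)*R2:  [  0   0   4  |  -5   2   1 ]
R3 <- (1/4)*R3:  [    0     0     1  |  -5/4   1/2   1/4 ]
R1 <- R1 - (-1/5)*R3:  [     1      0      0  |  -1/20   7/30   1/20 ]
R2 <- R2 - (-6/5)*R3:  [      0       1       0  |  -13/10     2/5    3/10 ]
Right block of [I | A^{-1}] is the inverse:
[  -1/20  7/30  1/20 ]
[ -13/10   2/5  3/10 ]
[   -5/4   1/2   1/4 ]

inverse = [-1/20 7/30 1/20; -13/10 2/5 3/10; -5/4 1/2 1/4]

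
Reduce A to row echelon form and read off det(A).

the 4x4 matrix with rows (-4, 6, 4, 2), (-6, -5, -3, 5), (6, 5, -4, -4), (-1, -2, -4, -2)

det(A) = 1330

Forward elimination:
R2 <- R2 - (3/2)*R1:  [   0  -14   -9    2 ]
R3 <- R3 - (-3/2)*R1:  [  0  14   2  -1 ]
R4 <- R4 - (1/4)*R1:  [    0  -7/2    -5  -5/2 ]
R3 <- R3 - (-1)*R2:  [  0   0  -7   1 ]
R4 <- R4 - (1/4)*R2:  [     0      0  -11/4     -3 ]
R4 <- R4 - (11/28)*R3:  [      0       0       0  -95/28 ]
Upper-triangular form:
[ -4    6   4       2 ]
[  0  -14  -9       2 ]
[  0    0  -7       1 ]
[  0    0   0  -95/28 ]
det(A) = (-1)^0 * (-4) * (-14) * (-7) * (-95/28) = 1330  (0 row swaps -> sign +1)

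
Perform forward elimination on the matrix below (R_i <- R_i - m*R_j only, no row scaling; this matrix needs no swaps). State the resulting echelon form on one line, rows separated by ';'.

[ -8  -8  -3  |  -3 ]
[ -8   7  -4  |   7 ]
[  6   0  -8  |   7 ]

Forward elimination:
R2 <- R2 - (1)*R1:  [  0  15  -1  10 ]
R3 <- R3 - (-3/4)*R1:  [     0     -6  -41/4   19/4 ]
R3 <- R3 - (-2/5)*R2:  [       0        0  -213/20     35/4 ]
Row echelon form:
[ -8  -8       -3  |    -3 ]
[  0  15       -1  |    10 ]
[  0   0  -213/20  |  35/4 ]

REF = [-8 -8 -3 -3; 0 15 -1 10; 0 0 -213/20 35/4]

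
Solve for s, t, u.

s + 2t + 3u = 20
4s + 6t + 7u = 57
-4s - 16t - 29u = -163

(3, 4, 3)

Forward elimination on [A|b]:
R2 <- R2 - (4)*R1:  [   0   -2   -5  -23 ]
R3 <- R3 - (-4)*R1:  [   0   -8  -17  -83 ]
R3 <- R3 - (4)*R2:  [ 0  0  3  9 ]
Row echelon form:
[ 1   2   3  |   20 ]
[ 0  -2  -5  |  -23 ]
[ 0   0   3  |    9 ]
Back-substitution:
u = (9) / 3 = 3
t = (-23 - (-5)*(3)) / -2 = 4
s = (20 - (2)*(4) - (3)*(3)) / 1 = 3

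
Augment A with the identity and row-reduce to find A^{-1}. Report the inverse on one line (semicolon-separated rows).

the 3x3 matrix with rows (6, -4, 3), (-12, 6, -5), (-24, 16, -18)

inverse = [-7/18 -1/3 1/36; -4/3 -1/2 -1/12; -2/3 0 -1/6]

Gauss-Jordan on [A | I]:
R1 <- (1/6)*R1:  [    1  -2/3   1/2  |   1/6     0     0 ]
R2 <- R2 - (-12)*R1:  [  0  -2   1  |   2   1   0 ]
R3 <- R3 - (-24)*R1:  [  0   0  -6  |   4   0   1 ]
R2 <- (1/-2)*R2:  [    0     1  -1/2  |    -1  -1/2     0 ]
R1 <- R1 - (-2/3)*R2:  [    1     0   1/6  |  -1/2  -1/3     0 ]
R3 <- (1/-6)*R3:  [    0     0     1  |  -2/3     0  -1/6 ]
R1 <- R1 - (1/6)*R3:  [     1      0      0  |  -7/18   -1/3   1/36 ]
R2 <- R2 - (-1/2)*R3:  [     0      1      0  |   -4/3   -1/2  -1/12 ]
Right block of [I | A^{-1}] is the inverse:
[ -7/18  -1/3   1/36 ]
[  -4/3  -1/2  -1/12 ]
[  -2/3     0   -1/6 ]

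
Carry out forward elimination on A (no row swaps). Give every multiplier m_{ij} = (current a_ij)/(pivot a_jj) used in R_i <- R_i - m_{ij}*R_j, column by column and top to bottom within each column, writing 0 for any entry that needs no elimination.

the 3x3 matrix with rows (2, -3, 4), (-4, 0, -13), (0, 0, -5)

Forward elimination:
R2 <- R2 - (-2)*R1:  [  0  -6  -5 ]
R3: entry in column 1 is already 0 -> m_{31} = 0 (no row operation needed)
R3: entry in column 2 is already 0 -> m_{32} = 0 (no row operation needed)
Multipliers (in order of application): m_{21} = -2, m_{31} = 0, m_{32} = 0

multipliers: -2, 0, 0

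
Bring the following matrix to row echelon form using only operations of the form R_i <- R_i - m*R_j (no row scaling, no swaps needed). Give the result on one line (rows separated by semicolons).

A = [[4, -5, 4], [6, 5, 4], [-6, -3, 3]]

REF = [4 -5 4; 0 25/2 -2; 0 0 183/25]

Forward elimination:
R2 <- R2 - (3/2)*R1:  [    0  25/2    -2 ]
R3 <- R3 - (-3/2)*R1:  [     0  -21/2      9 ]
R3 <- R3 - (-21/25)*R2:  [      0       0  183/25 ]
Row echelon form:
[ 4    -5       4 ]
[ 0  25/2      -2 ]
[ 0     0  183/25 ]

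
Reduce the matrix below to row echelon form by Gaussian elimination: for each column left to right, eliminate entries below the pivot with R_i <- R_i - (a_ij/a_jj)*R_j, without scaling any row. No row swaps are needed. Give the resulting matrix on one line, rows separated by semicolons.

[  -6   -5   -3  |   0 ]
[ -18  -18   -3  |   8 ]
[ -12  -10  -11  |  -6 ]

REF = [-6 -5 -3 0; 0 -3 6 8; 0 0 -5 -6]

Forward elimination:
R2 <- R2 - (3)*R1:  [  0  -3   6   8 ]
R3 <- R3 - (2)*R1:  [  0   0  -5  -6 ]
Row echelon form:
[ -6  -5  -3  |   0 ]
[  0  -3   6  |   8 ]
[  0   0  -5  |  -6 ]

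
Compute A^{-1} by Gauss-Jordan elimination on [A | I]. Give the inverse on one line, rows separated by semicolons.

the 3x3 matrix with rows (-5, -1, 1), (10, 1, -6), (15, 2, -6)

Gauss-Jordan on [A | I]:
R1 <- (1/-5)*R1:  [    1   1/5  -1/5  |  -1/5     0     0 ]
R2 <- R2 - (10)*R1:  [  0  -1  -4  |   2   1   0 ]
R3 <- R3 - (15)*R1:  [  0  -1  -3  |   3   0   1 ]
R2 <- (1/-1)*R2:  [  0   1   4  |  -2  -1   0 ]
R1 <- R1 - (1/5)*R2:  [   1    0   -1  |  1/5  1/5    0 ]
R3 <- R3 - (-1)*R2:  [  0   0   1  |   1  -1   1 ]
R1 <- R1 - (-1)*R3:  [    1     0     0  |   6/5  -4/5     1 ]
R2 <- R2 - (4)*R3:  [  0   1   0  |  -6   3  -4 ]
Right block of [I | A^{-1}] is the inverse:
[ 6/5  -4/5   1 ]
[  -6     3  -4 ]
[   1    -1   1 ]

inverse = [6/5 -4/5 1; -6 3 -4; 1 -1 1]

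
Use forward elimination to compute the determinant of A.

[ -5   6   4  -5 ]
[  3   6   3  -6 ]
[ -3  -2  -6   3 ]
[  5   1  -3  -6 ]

Forward elimination:
R2 <- R2 - (-3/5)*R1:  [    0  48/5  27/5    -9 ]
R3 <- R3 - (3/5)*R1:  [     0  -28/5  -42/5      6 ]
R4 <- R4 - (-1)*R1:  [   0    7    1  -11 ]
R3 <- R3 - (-7/12)*R2:  [     0      0  -21/4    3/4 ]
R4 <- R4 - (35/48)*R2:  [      0       0  -47/16  -71/16 ]
R4 <- R4 - (47/84)*R3:  [     0      0      0  -34/7 ]
Upper-triangular form:
[ -5     6      4     -5 ]
[  0  48/5   27/5     -9 ]
[  0     0  -21/4    3/4 ]
[  0     0      0  -34/7 ]
det(A) = (-1)^0 * (-5) * (48/5) * (-21/4) * (-34/7) = -1224  (0 row swaps -> sign +1)

det(A) = -1224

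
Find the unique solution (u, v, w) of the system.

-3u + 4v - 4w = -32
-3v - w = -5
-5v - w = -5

(4, 0, 5)

Forward elimination on [A|b]:
R3 <- R3 - (5/3)*R2:  [    0     0   2/3  10/3 ]
Row echelon form:
[ -3   4   -4  |   -32 ]
[  0  -3   -1  |    -5 ]
[  0   0  2/3  |  10/3 ]
Back-substitution:
w = (10/3) / (2/3) = 5
v = (-5 - (-1)*(5)) / -3 = 0
u = (-32 - (4)*(0) - (-4)*(5)) / -3 = 4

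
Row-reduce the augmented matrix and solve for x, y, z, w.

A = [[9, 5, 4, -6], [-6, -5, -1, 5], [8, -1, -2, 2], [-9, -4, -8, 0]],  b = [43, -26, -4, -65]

(1, 4, 5, 1)

Forward elimination on [A|b]:
R2 <- R2 - (-2/3)*R1:  [    0  -5/3   5/3     1   8/3 ]
R3 <- R3 - (8/9)*R1:  [      0   -49/9   -50/9    22/3  -380/9 ]
R4 <- R4 - (-1)*R1:  [   0    1   -4   -6  -22 ]
R3 <- R3 - (49/15)*R2:  [       0        0      -11    61/15  -764/15 ]
R4 <- R4 - (-3/5)*R2:  [      0       0      -3   -27/5  -102/5 ]
R4 <- R4 - (3/11)*R3:  [       0        0        0  -358/55  -358/55 ]
Row echelon form:
[ 9     5    4       -6  |       43 ]
[ 0  -5/3  5/3        1  |      8/3 ]
[ 0     0  -11    61/15  |  -764/15 ]
[ 0     0    0  -358/55  |  -358/55 ]
Back-substitution:
w = (-358/55) / (-358/55) = 1
z = (-764/15 - (61/15)*(1)) / -11 = 5
y = (8/3 - (5/3)*(5) - (1)*(1)) / (-5/3) = 4
x = (43 - (5)*(4) - (4)*(5) - (-6)*(1)) / 9 = 1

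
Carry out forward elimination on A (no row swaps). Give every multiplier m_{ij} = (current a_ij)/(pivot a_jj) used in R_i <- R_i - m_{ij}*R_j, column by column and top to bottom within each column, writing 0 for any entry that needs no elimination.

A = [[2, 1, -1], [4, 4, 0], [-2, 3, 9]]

multipliers: 2, -1, 2

Forward elimination:
R2 <- R2 - (2)*R1:  [ 0  2  2 ]
R3 <- R3 - (-1)*R1:  [ 0  4  8 ]
R3 <- R3 - (2)*R2:  [ 0  0  4 ]
Multipliers (in order of application): m_{21} = 2, m_{31} = -1, m_{32} = 2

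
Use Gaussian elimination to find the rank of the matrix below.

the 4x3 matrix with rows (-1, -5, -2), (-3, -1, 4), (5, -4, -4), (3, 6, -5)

rank(A) = 3

Row reduction:
R2 <- R2 - (3)*R1:  [  0  14  10 ]
R3 <- R3 - (-5)*R1:  [   0  -29  -14 ]
R4 <- R4 - (-3)*R1:  [   0   -9  -11 ]
R3 <- R3 - (-29/14)*R2:  [    0     0  47/7 ]
R4 <- R4 - (-9/14)*R2:  [     0      0  -32/7 ]
R4 <- R4 - (-32/47)*R3:  [ 0  0  0 ]
Row echelon form:
[ -1  -5    -2 ]
[  0  14    10 ]
[  0   0  47/7 ]
[  0   0     0 ]
Nonzero rows / pivot columns: 3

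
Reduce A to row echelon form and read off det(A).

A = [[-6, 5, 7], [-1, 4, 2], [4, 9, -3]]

Forward elimination:
R2 <- R2 - (1/6)*R1:  [    0  19/6   5/6 ]
R3 <- R3 - (-2/3)*R1:  [    0  37/3   5/3 ]
R3 <- R3 - (74/19)*R2:  [      0       0  -30/19 ]
Upper-triangular form:
[ -6     5       7 ]
[  0  19/6     5/6 ]
[  0     0  -30/19 ]
det(A) = (-1)^0 * (-6) * (19/6) * (-30/19) = 30  (0 row swaps -> sign +1)

det(A) = 30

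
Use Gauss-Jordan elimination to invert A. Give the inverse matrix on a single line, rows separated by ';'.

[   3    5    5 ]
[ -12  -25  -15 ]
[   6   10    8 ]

inverse = [-5/3 1/3 5/3; 1/5 -1/5 -1/2; 1 0 -1/2]

Gauss-Jordan on [A | I]:
R1 <- (1/3)*R1:  [   1  5/3  5/3  |  1/3    0    0 ]
R2 <- R2 - (-12)*R1:  [  0  -5   5  |   4   1   0 ]
R3 <- R3 - (6)*R1:  [  0   0  -2  |  -2   0   1 ]
R2 <- (1/-5)*R2:  [    0     1    -1  |  -4/5  -1/5     0 ]
R1 <- R1 - (5/3)*R2:  [    1     0  10/3  |   5/3   1/3     0 ]
R3 <- (1/-2)*R3:  [    0     0     1  |     1     0  -1/2 ]
R1 <- R1 - (10/3)*R3:  [    1     0     0  |  -5/3   1/3   5/3 ]
R2 <- R2 - (-1)*R3:  [    0     1     0  |   1/5  -1/5  -1/2 ]
Right block of [I | A^{-1}] is the inverse:
[ -5/3   1/3   5/3 ]
[  1/5  -1/5  -1/2 ]
[    1     0  -1/2 ]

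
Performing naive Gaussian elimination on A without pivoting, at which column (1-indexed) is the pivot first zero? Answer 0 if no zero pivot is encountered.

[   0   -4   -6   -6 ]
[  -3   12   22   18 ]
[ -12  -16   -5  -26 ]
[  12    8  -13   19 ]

Naive forward elimination:
Pivot entry (1,1) is zero but row 2 has -3 in column 1 -> naive elimination stops; a row interchange (e.g. R1 <-> R2) would be required here.

first zero-pivot column = 1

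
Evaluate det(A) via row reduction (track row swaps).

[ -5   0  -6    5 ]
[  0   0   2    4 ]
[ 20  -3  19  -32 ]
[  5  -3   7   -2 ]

det(A) = -90

Forward elimination:
R3 <- R3 - (-4)*R1:  [   0   -3   -5  -12 ]
R4 <- R4 - (-1)*R1:  [  0  -3   1   3 ]
R2 <-> R3   (pivot in column 2 was zero)
[ -5   0  -6    5 ]
[  0  -3  -5  -12 ]
[  0   0   2    4 ]
[  0  -3   1    3 ]
R4 <- R4 - (1)*R2:  [  0   0   6  15 ]
R4 <- R4 - (3)*R3:  [ 0  0  0  3 ]
Upper-triangular form:
[ -5   0  -6    5 ]
[  0  -3  -5  -12 ]
[  0   0   2    4 ]
[  0   0   0    3 ]
det(A) = (-1)^1 * (-5) * (-3) * (2) * (3) = -90  (1 row swap -> sign -1)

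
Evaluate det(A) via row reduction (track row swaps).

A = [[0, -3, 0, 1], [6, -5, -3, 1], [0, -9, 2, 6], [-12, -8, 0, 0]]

Forward elimination:
R1 <-> R2   (pivot in column 1 was zero)
[   6  -5  -3  1 ]
[   0  -3   0  1 ]
[   0  -9   2  6 ]
[ -12  -8   0  0 ]
R4 <- R4 - (-2)*R1:  [   0  -18   -6    2 ]
R3 <- R3 - (3)*R2:  [ 0  0  2  3 ]
R4 <- R4 - (6)*R2:  [  0   0  -6  -4 ]
R4 <- R4 - (-3)*R3:  [ 0  0  0  5 ]
Upper-triangular form:
[ 6  -5  -3  1 ]
[ 0  -3   0  1 ]
[ 0   0   2  3 ]
[ 0   0   0  5 ]
det(A) = (-1)^1 * (6) * (-3) * (2) * (5) = 180  (1 row swap -> sign -1)

det(A) = 180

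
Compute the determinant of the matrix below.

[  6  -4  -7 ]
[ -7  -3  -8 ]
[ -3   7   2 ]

Forward elimination:
R2 <- R2 - (-7/6)*R1:  [     0  -23/3  -97/6 ]
R3 <- R3 - (-1/2)*R1:  [    0     5  -3/2 ]
R3 <- R3 - (-15/23)*R2:  [       0        0  -277/23 ]
Upper-triangular form:
[ 6     -4       -7 ]
[ 0  -23/3    -97/6 ]
[ 0      0  -277/23 ]
det(A) = (-1)^0 * (6) * (-23/3) * (-277/23) = 554  (0 row swaps -> sign +1)

det(A) = 554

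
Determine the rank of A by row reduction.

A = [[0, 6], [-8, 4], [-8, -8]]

rank(A) = 2

Row reduction:
R1 <-> R2   (pivot in column 1 was zero)
[ -8   4 ]
[  0   6 ]
[ -8  -8 ]
R3 <- R3 - (1)*R1:  [   0  -12 ]
R3 <- R3 - (-2)*R2:  [ 0  0 ]
Row echelon form:
[ -8  4 ]
[  0  6 ]
[  0  0 ]
Nonzero rows / pivot columns: 2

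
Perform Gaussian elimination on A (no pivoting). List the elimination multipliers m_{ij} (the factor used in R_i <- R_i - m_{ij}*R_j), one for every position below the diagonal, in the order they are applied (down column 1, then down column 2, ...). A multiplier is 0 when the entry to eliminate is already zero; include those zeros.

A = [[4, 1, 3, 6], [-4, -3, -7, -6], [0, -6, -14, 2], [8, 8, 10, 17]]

multipliers: -1, 0, 2, 3, -3, 4

Forward elimination:
R2 <- R2 - (-1)*R1:  [  0  -2  -4   0 ]
R3: entry in column 1 is already 0 -> m_{31} = 0 (no row operation needed)
R4 <- R4 - (2)*R1:  [ 0  6  4  5 ]
R3 <- R3 - (3)*R2:  [  0   0  -2   2 ]
R4 <- R4 - (-3)*R2:  [  0   0  -8   5 ]
R4 <- R4 - (4)*R3:  [  0   0   0  -3 ]
Multipliers (in order of application): m_{21} = -1, m_{31} = 0, m_{41} = 2, m_{32} = 3, m_{42} = -3, m_{43} = 4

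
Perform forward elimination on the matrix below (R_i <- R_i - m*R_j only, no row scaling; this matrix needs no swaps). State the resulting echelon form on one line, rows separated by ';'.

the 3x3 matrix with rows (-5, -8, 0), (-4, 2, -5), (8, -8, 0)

Forward elimination:
R2 <- R2 - (4/5)*R1:  [    0  42/5    -5 ]
R3 <- R3 - (-8/5)*R1:  [      0  -104/5       0 ]
R3 <- R3 - (-52/21)*R2:  [       0        0  -260/21 ]
Row echelon form:
[ -5    -8        0 ]
[  0  42/5       -5 ]
[  0     0  -260/21 ]

REF = [-5 -8 0; 0 42/5 -5; 0 0 -260/21]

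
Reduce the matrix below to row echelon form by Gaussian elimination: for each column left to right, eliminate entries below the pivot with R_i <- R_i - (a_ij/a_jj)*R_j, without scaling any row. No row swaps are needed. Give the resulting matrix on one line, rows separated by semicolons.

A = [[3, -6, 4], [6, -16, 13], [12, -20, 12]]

REF = [3 -6 4; 0 -4 5; 0 0 1]

Forward elimination:
R2 <- R2 - (2)*R1:  [  0  -4   5 ]
R3 <- R3 - (4)*R1:  [  0   4  -4 ]
R3 <- R3 - (-1)*R2:  [ 0  0  1 ]
Row echelon form:
[ 3  -6  4 ]
[ 0  -4  5 ]
[ 0   0  1 ]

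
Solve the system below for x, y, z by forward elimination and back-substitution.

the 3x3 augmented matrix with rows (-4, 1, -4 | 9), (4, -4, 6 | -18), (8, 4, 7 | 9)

Forward elimination on [A|b]:
R2 <- R2 - (-1)*R1:  [  0  -3   2  -9 ]
R3 <- R3 - (-2)*R1:  [  0   6  -1  27 ]
R3 <- R3 - (-2)*R2:  [ 0  0  3  9 ]
Row echelon form:
[ -4   1  -4  |   9 ]
[  0  -3   2  |  -9 ]
[  0   0   3  |   9 ]
Back-substitution:
z = (9) / 3 = 3
y = (-9 - (2)*(3)) / -3 = 5
x = (9 - (1)*(5) - (-4)*(3)) / -4 = -4

(-4, 5, 3)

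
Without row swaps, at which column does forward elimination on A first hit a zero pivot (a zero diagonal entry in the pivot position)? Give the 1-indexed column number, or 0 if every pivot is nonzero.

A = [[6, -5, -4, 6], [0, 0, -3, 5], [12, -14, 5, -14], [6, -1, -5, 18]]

first zero-pivot column = 2

Naive forward elimination:
R3 <- R3 - (2)*R1:  [   0   -4   13  -26 ]
R4 <- R4 - (1)*R1:  [  0   4  -1  12 ]
Matrix at this point:
[ 6  -5  -4    6 ]
[ 0   0  -3    5 ]
[ 0  -4  13  -26 ]
[ 0   4  -1   12 ]
Pivot entry (2,2) is zero but row 3 has -4 in column 2 -> naive elimination stops; a row interchange (e.g. R2 <-> R3) would be required here.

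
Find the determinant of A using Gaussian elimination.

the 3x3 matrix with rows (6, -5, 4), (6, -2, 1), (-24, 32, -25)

Forward elimination:
R2 <- R2 - (1)*R1:  [  0   3  -3 ]
R3 <- R3 - (-4)*R1:  [  0  12  -9 ]
R3 <- R3 - (4)*R2:  [ 0  0  3 ]
Upper-triangular form:
[ 6  -5   4 ]
[ 0   3  -3 ]
[ 0   0   3 ]
det(A) = (-1)^0 * (6) * (3) * (3) = 54  (0 row swaps -> sign +1)

det(A) = 54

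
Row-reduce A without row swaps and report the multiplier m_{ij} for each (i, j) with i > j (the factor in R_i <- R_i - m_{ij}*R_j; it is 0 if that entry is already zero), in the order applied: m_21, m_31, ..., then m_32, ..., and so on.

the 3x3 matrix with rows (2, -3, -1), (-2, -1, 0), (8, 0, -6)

Forward elimination:
R2 <- R2 - (-1)*R1:  [  0  -4  -1 ]
R3 <- R3 - (4)*R1:  [  0  12  -2 ]
R3 <- R3 - (-3)*R2:  [  0   0  -5 ]
Multipliers (in order of application): m_{21} = -1, m_{31} = 4, m_{32} = -3

multipliers: -1, 4, -3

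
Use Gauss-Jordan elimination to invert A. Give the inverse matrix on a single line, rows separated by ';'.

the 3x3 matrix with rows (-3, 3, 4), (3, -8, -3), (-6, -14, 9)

Gauss-Jordan on [A | I]:
R1 <- (1/-3)*R1:  [    1    -1  -4/3  |  -1/3     0     0 ]
R2 <- R2 - (3)*R1:  [  0  -5   1  |   1   1   0 ]
R3 <- R3 - (-6)*R1:  [   0  -20    1  |   -2    0    1 ]
R2 <- (1/-5)*R2:  [    0     1  -1/5  |  -1/5  -1/5     0 ]
R1 <- R1 - (-1)*R2:  [      1       0  -23/15  |   -8/15    -1/5       0 ]
R3 <- R3 - (-20)*R2:  [  0   0  -3  |  -6  -4   1 ]
R3 <- (1/-3)*R3:  [    0     0     1  |     2   4/3  -1/3 ]
R1 <- R1 - (-23/15)*R3:  [      1       0       0  |   38/15   83/45  -23/45 ]
R2 <- R2 - (-1/5)*R3:  [     0      1      0  |    1/5   1/15  -1/15 ]
Right block of [I | A^{-1}] is the inverse:
[ 38/15  83/45  -23/45 ]
[   1/5   1/15   -1/15 ]
[     2    4/3    -1/3 ]

inverse = [38/15 83/45 -23/45; 1/5 1/15 -1/15; 2 4/3 -1/3]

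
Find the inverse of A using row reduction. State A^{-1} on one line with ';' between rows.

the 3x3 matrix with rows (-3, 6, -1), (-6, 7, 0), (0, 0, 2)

Gauss-Jordan on [A | I]:
R1 <- (1/-3)*R1:  [    1    -2   1/3  |  -1/3     0     0 ]
R2 <- R2 - (-6)*R1:  [  0  -5   2  |  -2   1   0 ]
R2 <- (1/-5)*R2:  [    0     1  -2/5  |   2/5  -1/5     0 ]
R1 <- R1 - (-2)*R2:  [     1      0  -7/15  |   7/15   -2/5      0 ]
R3 <- (1/2)*R3:  [   0    0    1  |    0    0  1/2 ]
R1 <- R1 - (-7/15)*R3:  [    1     0     0  |  7/15  -2/5  7/30 ]
R2 <- R2 - (-2/5)*R3:  [    0     1     0  |   2/5  -1/5   1/5 ]
Right block of [I | A^{-1}] is the inverse:
[ 7/15  -2/5  7/30 ]
[  2/5  -1/5   1/5 ]
[    0     0   1/2 ]

inverse = [7/15 -2/5 7/30; 2/5 -1/5 1/5; 0 0 1/2]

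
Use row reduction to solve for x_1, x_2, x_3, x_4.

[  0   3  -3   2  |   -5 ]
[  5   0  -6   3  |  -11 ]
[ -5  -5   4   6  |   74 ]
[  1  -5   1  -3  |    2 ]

Forward elimination on [A|b]:
R1 <-> R2   (pivot in column 1 was zero)
[  5   0  -6   3  -11 ]
[  0   3  -3   2   -5 ]
[ -5  -5   4   6   74 ]
[  1  -5   1  -3    2 ]
R3 <- R3 - (-1)*R1:  [  0  -5  -2   9  63 ]
R4 <- R4 - (1/5)*R1:  [     0     -5   11/5  -18/5   21/5 ]
R3 <- R3 - (-5/3)*R2:  [     0      0     -7   37/3  164/3 ]
R4 <- R4 - (-5/3)*R2:  [      0       0   -14/5   -4/15  -62/15 ]
R4 <- R4 - (2/5)*R3:  [     0      0      0  -26/5    -26 ]
Row echelon form:
[ 5  0  -6      3  |    -11 ]
[ 0  3  -3      2  |     -5 ]
[ 0  0  -7   37/3  |  164/3 ]
[ 0  0   0  -26/5  |    -26 ]
Back-substitution:
x_4 = (-26) / (-26/5) = 5
x_3 = (164/3 - (37/3)*(5)) / -7 = 1
x_2 = (-5 - (-3)*(1) - (2)*(5)) / 3 = -4
x_1 = (-11 - (-6)*(1) - (3)*(5)) / 5 = -4

(-4, -4, 1, 5)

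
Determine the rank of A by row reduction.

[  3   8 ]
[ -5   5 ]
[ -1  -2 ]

Row reduction:
R2 <- R2 - (-5/3)*R1:  [    0  55/3 ]
R3 <- R3 - (-1/3)*R1:  [   0  2/3 ]
R3 <- R3 - (2/55)*R2:  [ 0  0 ]
Row echelon form:
[ 3     8 ]
[ 0  55/3 ]
[ 0     0 ]
Nonzero rows / pivot columns: 2

rank(A) = 2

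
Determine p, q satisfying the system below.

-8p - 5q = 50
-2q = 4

Forward elimination on [A|b]:
Row echelon form:
[ -8  -5  |  50 ]
[  0  -2  |   4 ]
Back-substitution:
q = (4) / -2 = -2
p = (50 - (-5)*(-2)) / -8 = -5

(-5, -2)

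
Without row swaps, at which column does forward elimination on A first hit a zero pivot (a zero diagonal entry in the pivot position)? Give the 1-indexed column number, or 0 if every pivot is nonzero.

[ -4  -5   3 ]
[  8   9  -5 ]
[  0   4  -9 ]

Naive forward elimination:
R2 <- R2 - (-2)*R1:  [  0  -1   1 ]
R3 <- R3 - (-4)*R2:  [  0   0  -5 ]
All pivots nonzero; naive elimination completes without hitting a zero pivot.

first zero-pivot column = 0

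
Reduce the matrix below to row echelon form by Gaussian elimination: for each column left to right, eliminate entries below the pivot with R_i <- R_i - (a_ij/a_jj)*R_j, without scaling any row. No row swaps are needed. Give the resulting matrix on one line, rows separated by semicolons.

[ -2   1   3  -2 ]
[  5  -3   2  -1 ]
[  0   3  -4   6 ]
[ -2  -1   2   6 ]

Forward elimination:
R2 <- R2 - (-5/2)*R1:  [    0  -1/2  19/2    -6 ]
R4 <- R4 - (1)*R1:  [  0  -2  -1   8 ]
R3 <- R3 - (-6)*R2:  [   0    0   53  -30 ]
R4 <- R4 - (4)*R2:  [   0    0  -39   32 ]
R4 <- R4 - (-39/53)*R3:  [      0       0       0  526/53 ]
Row echelon form:
[ -2     1     3      -2 ]
[  0  -1/2  19/2      -6 ]
[  0     0    53     -30 ]
[  0     0     0  526/53 ]

REF = [-2 1 3 -2; 0 -1/2 19/2 -6; 0 0 53 -30; 0 0 0 526/53]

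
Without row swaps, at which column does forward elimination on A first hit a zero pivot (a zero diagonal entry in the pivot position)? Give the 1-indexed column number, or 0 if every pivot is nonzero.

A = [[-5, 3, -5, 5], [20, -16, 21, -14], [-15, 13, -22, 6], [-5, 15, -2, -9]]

first zero-pivot column = 0

Naive forward elimination:
R2 <- R2 - (-4)*R1:  [  0  -4   1   6 ]
R3 <- R3 - (3)*R1:  [  0   4  -7  -9 ]
R4 <- R4 - (1)*R1:  [   0   12    3  -14 ]
R3 <- R3 - (-1)*R2:  [  0   0  -6  -3 ]
R4 <- R4 - (-3)*R2:  [ 0  0  6  4 ]
R4 <- R4 - (-1)*R3:  [ 0  0  0  1 ]
All pivots nonzero; naive elimination completes without hitting a zero pivot.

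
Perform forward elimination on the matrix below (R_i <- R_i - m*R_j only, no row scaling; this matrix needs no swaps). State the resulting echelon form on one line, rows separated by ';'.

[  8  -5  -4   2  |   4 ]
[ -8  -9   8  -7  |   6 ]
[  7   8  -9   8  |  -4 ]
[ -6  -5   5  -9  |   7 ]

REF = [8 -5 -4 2 4; 0 -14 4 -5 10; 0 0 -55/28 205/112 75/56; 0 0 0 -213/44 75/22]

Forward elimination:
R2 <- R2 - (-1)*R1:  [   0  -14    4   -5   10 ]
R3 <- R3 - (7/8)*R1:  [     0   99/8  -11/2   25/4  -15/2 ]
R4 <- R4 - (-3/4)*R1:  [     0  -35/4      2  -15/2     10 ]
R3 <- R3 - (-99/112)*R2:  [       0        0   -55/28  205/112    75/56 ]
R4 <- R4 - (5/8)*R2:  [     0      0   -1/2  -35/8   15/4 ]
R4 <- R4 - (14/55)*R3:  [       0        0        0  -213/44    75/22 ]
Row echelon form:
[ 8   -5      -4        2  |      4 ]
[ 0  -14       4       -5  |     10 ]
[ 0    0  -55/28  205/112  |  75/56 ]
[ 0    0       0  -213/44  |  75/22 ]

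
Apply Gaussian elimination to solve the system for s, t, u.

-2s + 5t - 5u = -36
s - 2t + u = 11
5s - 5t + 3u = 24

(-2, -5, 3)

Forward elimination on [A|b]:
R2 <- R2 - (-1/2)*R1:  [    0   1/2  -3/2    -7 ]
R3 <- R3 - (-5/2)*R1:  [     0   15/2  -19/2    -66 ]
R3 <- R3 - (15)*R2:  [  0   0  13  39 ]
Row echelon form:
[ -2    5    -5  |  -36 ]
[  0  1/2  -3/2  |   -7 ]
[  0    0    13  |   39 ]
Back-substitution:
u = (39) / 13 = 3
t = (-7 - (-3/2)*(3)) / (1/2) = -5
s = (-36 - (5)*(-5) - (-5)*(3)) / -2 = -2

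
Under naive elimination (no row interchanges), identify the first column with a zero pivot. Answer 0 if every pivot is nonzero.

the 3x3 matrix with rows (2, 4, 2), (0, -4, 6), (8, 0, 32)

first zero-pivot column = 3

Naive forward elimination:
R3 <- R3 - (4)*R1:  [   0  -16   24 ]
R3 <- R3 - (4)*R2:  [ 0  0  0 ]
Matrix at this point:
[ 2   4  2 ]
[ 0  -4  6 ]
[ 0   0  0 ]
Pivot entry (3,3) in the last row is zero and there are no rows below to swap with -> zero pivot in column 3 (A is singular).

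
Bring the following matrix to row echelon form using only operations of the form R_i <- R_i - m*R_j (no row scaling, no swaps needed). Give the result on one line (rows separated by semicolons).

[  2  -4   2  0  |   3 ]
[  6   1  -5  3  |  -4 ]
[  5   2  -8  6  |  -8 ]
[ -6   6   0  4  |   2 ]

REF = [2 -4 2 0 3; 0 13 -11 3 -13; 0 0 -37/13 42/13 -7/2; 0 0 0 238/37 143/37]

Forward elimination:
R2 <- R2 - (3)*R1:  [   0   13  -11    3  -13 ]
R3 <- R3 - (5/2)*R1:  [     0     12    -13      6  -31/2 ]
R4 <- R4 - (-3)*R1:  [  0  -6   6   4  11 ]
R3 <- R3 - (12/13)*R2:  [      0       0  -37/13   42/13    -7/2 ]
R4 <- R4 - (-6/13)*R2:  [     0      0  12/13  70/13      5 ]
R4 <- R4 - (-12/37)*R3:  [      0       0       0  238/37  143/37 ]
Row echelon form:
[ 2  -4       2       0  |       3 ]
[ 0  13     -11       3  |     -13 ]
[ 0   0  -37/13   42/13  |    -7/2 ]
[ 0   0       0  238/37  |  143/37 ]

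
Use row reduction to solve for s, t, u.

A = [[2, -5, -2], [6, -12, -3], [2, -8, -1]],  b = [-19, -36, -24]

(2, 3, 4)

Forward elimination on [A|b]:
R2 <- R2 - (3)*R1:  [  0   3   3  21 ]
R3 <- R3 - (1)*R1:  [  0  -3   1  -5 ]
R3 <- R3 - (-1)*R2:  [  0   0   4  16 ]
Row echelon form:
[ 2  -5  -2  |  -19 ]
[ 0   3   3  |   21 ]
[ 0   0   4  |   16 ]
Back-substitution:
u = (16) / 4 = 4
t = (21 - (3)*(4)) / 3 = 3
s = (-19 - (-5)*(3) - (-2)*(4)) / 2 = 2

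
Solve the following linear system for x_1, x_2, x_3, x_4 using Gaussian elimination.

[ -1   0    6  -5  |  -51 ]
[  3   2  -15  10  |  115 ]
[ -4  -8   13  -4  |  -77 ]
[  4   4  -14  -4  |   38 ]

Forward elimination on [A|b]:
R2 <- R2 - (-3)*R1:  [   0    2    3   -5  -38 ]
R3 <- R3 - (4)*R1:  [   0   -8  -11   16  127 ]
R4 <- R4 - (-4)*R1:  [    0     4    10   -24  -166 ]
R3 <- R3 - (-4)*R2:  [   0    0    1   -4  -25 ]
R4 <- R4 - (2)*R2:  [   0    0    4  -14  -90 ]
R4 <- R4 - (4)*R3:  [  0   0   0   2  10 ]
Row echelon form:
[ -1  0  6  -5  |  -51 ]
[  0  2  3  -5  |  -38 ]
[  0  0  1  -4  |  -25 ]
[  0  0  0   2  |   10 ]
Back-substitution:
x_4 = (10) / 2 = 5
x_3 = (-25 - (-4)*(5)) / 1 = -5
x_2 = (-38 - (3)*(-5) - (-5)*(5)) / 2 = 1
x_1 = (-51 - (6)*(-5) - (-5)*(5)) / -1 = -4

(-4, 1, -5, 5)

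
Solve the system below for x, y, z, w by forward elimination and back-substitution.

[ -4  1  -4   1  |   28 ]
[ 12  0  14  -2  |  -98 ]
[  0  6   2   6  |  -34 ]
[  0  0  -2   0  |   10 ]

Forward elimination on [A|b]:
R2 <- R2 - (-3)*R1:  [   0    3    2    1  -14 ]
R3 <- R3 - (2)*R2:  [  0   0  -2   4  -6 ]
R4 <- R4 - (1)*R3:  [  0   0   0  -4  16 ]
Row echelon form:
[ -4  1  -4   1  |   28 ]
[  0  3   2   1  |  -14 ]
[  0  0  -2   4  |   -6 ]
[  0  0   0  -4  |   16 ]
Back-substitution:
w = (16) / -4 = -4
z = (-6 - (4)*(-4)) / -2 = -5
y = (-14 - (2)*(-5) - (1)*(-4)) / 3 = 0
x = (28 - (1)*(0) - (-4)*(-5) - (1)*(-4)) / -4 = -3

(-3, 0, -5, -4)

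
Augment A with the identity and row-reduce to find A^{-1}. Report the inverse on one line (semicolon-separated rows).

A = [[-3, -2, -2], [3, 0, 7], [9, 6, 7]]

Gauss-Jordan on [A | I]:
R1 <- (1/-3)*R1:  [    1   2/3   2/3  |  -1/3     0     0 ]
R2 <- R2 - (3)*R1:  [  0  -2   5  |   1   1   0 ]
R3 <- R3 - (9)*R1:  [ 0  0  1  |  3  0  1 ]
R2 <- (1/-2)*R2:  [    0     1  -5/2  |  -1/2  -1/2     0 ]
R1 <- R1 - (2/3)*R2:  [   1    0  7/3  |    0  1/3    0 ]
R1 <- R1 - (7/3)*R3:  [    1     0     0  |    -7   1/3  -7/3 ]
R2 <- R2 - (-5/2)*R3:  [    0     1     0  |     7  -1/2   5/2 ]
Right block of [I | A^{-1}] is the inverse:
[ -7   1/3  -7/3 ]
[  7  -1/2   5/2 ]
[  3     0     1 ]

inverse = [-7 1/3 -7/3; 7 -1/2 5/2; 3 0 1]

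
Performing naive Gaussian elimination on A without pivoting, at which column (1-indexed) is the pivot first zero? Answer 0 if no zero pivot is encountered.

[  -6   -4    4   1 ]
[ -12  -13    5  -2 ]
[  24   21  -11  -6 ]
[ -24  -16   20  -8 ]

first zero-pivot column = 4

Naive forward elimination:
R2 <- R2 - (2)*R1:  [  0  -5  -3  -4 ]
R3 <- R3 - (-4)*R1:  [  0   5   5  -2 ]
R4 <- R4 - (4)*R1:  [   0    0    4  -12 ]
R3 <- R3 - (-1)*R2:  [  0   0   2  -6 ]
R4 <- R4 - (2)*R3:  [ 0  0  0  0 ]
Matrix at this point:
[ -6  -4   4   1 ]
[  0  -5  -3  -4 ]
[  0   0   2  -6 ]
[  0   0   0   0 ]
Pivot entry (4,4) in the last row is zero and there are no rows below to swap with -> zero pivot in column 4 (A is singular).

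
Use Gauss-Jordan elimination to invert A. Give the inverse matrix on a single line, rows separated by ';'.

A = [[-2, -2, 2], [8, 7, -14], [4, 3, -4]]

Gauss-Jordan on [A | I]:
R1 <- (1/-2)*R1:  [    1     1    -1  |  -1/2     0     0 ]
R2 <- R2 - (8)*R1:  [  0  -1  -6  |   4   1   0 ]
R3 <- R3 - (4)*R1:  [  0  -1   0  |   2   0   1 ]
R2 <- (1/-1)*R2:  [  0   1   6  |  -4  -1   0 ]
R1 <- R1 - (1)*R2:  [   1    0   -7  |  7/2    1    0 ]
R3 <- R3 - (-1)*R2:  [  0   0   6  |  -2  -1   1 ]
R3 <- (1/6)*R3:  [    0     0     1  |  -1/3  -1/6   1/6 ]
R1 <- R1 - (-7)*R3:  [    1     0     0  |   7/6  -1/6   7/6 ]
R2 <- R2 - (6)*R3:  [  0   1   0  |  -2   0  -1 ]
Right block of [I | A^{-1}] is the inverse:
[  7/6  -1/6  7/6 ]
[   -2     0   -1 ]
[ -1/3  -1/6  1/6 ]

inverse = [7/6 -1/6 7/6; -2 0 -1; -1/3 -1/6 1/6]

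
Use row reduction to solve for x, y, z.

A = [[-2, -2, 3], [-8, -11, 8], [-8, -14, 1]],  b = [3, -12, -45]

(-1, 4, 3)

Forward elimination on [A|b]:
R2 <- R2 - (4)*R1:  [   0   -3   -4  -24 ]
R3 <- R3 - (4)*R1:  [   0   -6  -11  -57 ]
R3 <- R3 - (2)*R2:  [  0   0  -3  -9 ]
Row echelon form:
[ -2  -2   3  |    3 ]
[  0  -3  -4  |  -24 ]
[  0   0  -3  |   -9 ]
Back-substitution:
z = (-9) / -3 = 3
y = (-24 - (-4)*(3)) / -3 = 4
x = (3 - (-2)*(4) - (3)*(3)) / -2 = -1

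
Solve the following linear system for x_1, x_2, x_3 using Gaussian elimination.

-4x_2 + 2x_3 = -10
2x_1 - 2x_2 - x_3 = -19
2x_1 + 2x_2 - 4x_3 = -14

(-2, 5, 5)

Forward elimination on [A|b]:
R1 <-> R2   (pivot in column 1 was zero)
[ 2  -2  -1  -19 ]
[ 0  -4   2  -10 ]
[ 2   2  -4  -14 ]
R3 <- R3 - (1)*R1:  [  0   4  -3   5 ]
R3 <- R3 - (-1)*R2:  [  0   0  -1  -5 ]
Row echelon form:
[ 2  -2  -1  |  -19 ]
[ 0  -4   2  |  -10 ]
[ 0   0  -1  |   -5 ]
Back-substitution:
x_3 = (-5) / -1 = 5
x_2 = (-10 - (2)*(5)) / -4 = 5
x_1 = (-19 - (-2)*(5) - (-1)*(5)) / 2 = -2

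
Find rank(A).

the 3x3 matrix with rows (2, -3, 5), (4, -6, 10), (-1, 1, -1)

rank(A) = 2

Row reduction:
R2 <- R2 - (2)*R1:  [ 0  0  0 ]
R3 <- R3 - (-1/2)*R1:  [    0  -1/2   3/2 ]
R2 <-> R3   (pivot in column 2 was zero)
[ 2    -3    5 ]
[ 0  -1/2  3/2 ]
[ 0     0    0 ]
Row echelon form:
[ 2    -3    5 ]
[ 0  -1/2  3/2 ]
[ 0     0    0 ]
Nonzero rows / pivot columns: 2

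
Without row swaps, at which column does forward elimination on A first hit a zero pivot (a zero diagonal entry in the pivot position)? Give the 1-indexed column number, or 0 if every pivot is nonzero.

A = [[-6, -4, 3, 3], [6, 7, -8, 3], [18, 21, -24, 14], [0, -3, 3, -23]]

Naive forward elimination:
R2 <- R2 - (-1)*R1:  [  0   3  -5   6 ]
R3 <- R3 - (-3)*R1:  [   0    9  -15   23 ]
R3 <- R3 - (3)*R2:  [ 0  0  0  5 ]
R4 <- R4 - (-1)*R2:  [   0    0   -2  -17 ]
Matrix at this point:
[ -6  -4   3    3 ]
[  0   3  -5    6 ]
[  0   0   0    5 ]
[  0   0  -2  -17 ]
Pivot entry (3,3) is zero but row 4 has -2 in column 3 -> naive elimination stops; a row interchange (e.g. R3 <-> R4) would be required here.

first zero-pivot column = 3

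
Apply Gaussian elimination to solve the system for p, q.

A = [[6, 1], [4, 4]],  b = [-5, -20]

(0, -5)

Forward elimination on [A|b]:
R2 <- R2 - (2/3)*R1:  [     0   10/3  -50/3 ]
Row echelon form:
[ 6     1  |     -5 ]
[ 0  10/3  |  -50/3 ]
Back-substitution:
q = (-50/3) / (10/3) = -5
p = (-5 - (1)*(-5)) / 6 = 0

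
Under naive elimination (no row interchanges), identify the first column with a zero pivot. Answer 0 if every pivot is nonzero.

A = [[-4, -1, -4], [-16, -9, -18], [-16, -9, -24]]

first zero-pivot column = 0

Naive forward elimination:
R2 <- R2 - (4)*R1:  [  0  -5  -2 ]
R3 <- R3 - (4)*R1:  [  0  -5  -8 ]
R3 <- R3 - (1)*R2:  [  0   0  -6 ]
All pivots nonzero; naive elimination completes without hitting a zero pivot.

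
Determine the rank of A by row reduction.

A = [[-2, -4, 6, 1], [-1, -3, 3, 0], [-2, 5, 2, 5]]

rank(A) = 3

Row reduction:
R2 <- R2 - (1/2)*R1:  [    0    -1     0  -1/2 ]
R3 <- R3 - (1)*R1:  [  0   9  -4   4 ]
R3 <- R3 - (-9)*R2:  [    0     0    -4  -1/2 ]
Row echelon form:
[ -2  -4   6     1 ]
[  0  -1   0  -1/2 ]
[  0   0  -4  -1/2 ]
Nonzero rows / pivot columns: 3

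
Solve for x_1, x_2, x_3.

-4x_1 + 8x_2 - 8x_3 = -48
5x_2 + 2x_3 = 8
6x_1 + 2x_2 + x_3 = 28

Forward elimination on [A|b]:
R3 <- R3 - (-3/2)*R1:  [   0   14  -11  -44 ]
R3 <- R3 - (14/5)*R2:  [      0       0   -83/5  -332/5 ]
Row echelon form:
[ -4  8     -8  |     -48 ]
[  0  5      2  |       8 ]
[  0  0  -83/5  |  -332/5 ]
Back-substitution:
x_3 = (-332/5) / (-83/5) = 4
x_2 = (8 - (2)*(4)) / 5 = 0
x_1 = (-48 - (8)*(0) - (-8)*(4)) / -4 = 4

(4, 0, 4)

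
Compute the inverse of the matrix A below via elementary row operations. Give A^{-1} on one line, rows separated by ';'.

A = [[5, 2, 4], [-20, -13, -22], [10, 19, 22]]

Gauss-Jordan on [A | I]:
R1 <- (1/5)*R1:  [   1  2/5  4/5  |  1/5    0    0 ]
R2 <- R2 - (-20)*R1:  [  0  -5  -6  |   4   1   0 ]
R3 <- R3 - (10)*R1:  [  0  15  14  |  -2   0   1 ]
R2 <- (1/-5)*R2:  [    0     1   6/5  |  -4/5  -1/5     0 ]
R1 <- R1 - (2/5)*R2:  [     1      0   8/25  |  13/25   2/25      0 ]
R3 <- R3 - (15)*R2:  [  0   0  -4  |  10   3   1 ]
R3 <- (1/-4)*R3:  [    0     0     1  |  -5/2  -3/4  -1/4 ]
R1 <- R1 - (8/25)*R3:  [     1      0      0  |  33/25   8/25   2/25 ]
R2 <- R2 - (6/5)*R3:  [    0     1     0  |  11/5  7/10  3/10 ]
Right block of [I | A^{-1}] is the inverse:
[ 33/25  8/25  2/25 ]
[  11/5  7/10  3/10 ]
[  -5/2  -3/4  -1/4 ]

inverse = [33/25 8/25 2/25; 11/5 7/10 3/10; -5/2 -3/4 -1/4]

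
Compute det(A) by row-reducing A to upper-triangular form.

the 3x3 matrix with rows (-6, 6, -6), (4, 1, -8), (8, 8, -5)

Forward elimination:
R2 <- R2 - (-2/3)*R1:  [   0    5  -12 ]
R3 <- R3 - (-4/3)*R1:  [   0   16  -13 ]
R3 <- R3 - (16/5)*R2:  [     0      0  127/5 ]
Upper-triangular form:
[ -6  6     -6 ]
[  0  5    -12 ]
[  0  0  127/5 ]
det(A) = (-1)^0 * (-6) * (5) * (127/5) = -762  (0 row swaps -> sign +1)

det(A) = -762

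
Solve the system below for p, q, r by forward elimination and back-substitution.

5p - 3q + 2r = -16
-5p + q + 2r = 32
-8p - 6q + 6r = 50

(-4, 2, 5)

Forward elimination on [A|b]:
R2 <- R2 - (-1)*R1:  [  0  -2   4  16 ]
R3 <- R3 - (-8/5)*R1:  [     0  -54/5   46/5  122/5 ]
R3 <- R3 - (27/5)*R2:  [     0      0  -62/5    -62 ]
Row echelon form:
[ 5  -3      2  |  -16 ]
[ 0  -2      4  |   16 ]
[ 0   0  -62/5  |  -62 ]
Back-substitution:
r = (-62) / (-62/5) = 5
q = (16 - (4)*(5)) / -2 = 2
p = (-16 - (-3)*(2) - (2)*(5)) / 5 = -4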